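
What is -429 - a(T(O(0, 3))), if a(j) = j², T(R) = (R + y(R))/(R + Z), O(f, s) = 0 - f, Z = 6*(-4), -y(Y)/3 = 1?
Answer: -27457/64 ≈ -429.02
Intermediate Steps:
y(Y) = -3 (y(Y) = -3*1 = -3)
Z = -24
O(f, s) = -f
T(R) = (-3 + R)/(-24 + R) (T(R) = (R - 3)/(R - 24) = (-3 + R)/(-24 + R))
-429 - a(T(O(0, 3))) = -429 - ((-3 - 1*0)/(-24 - 1*0))² = -429 - ((-3 + 0)/(-24 + 0))² = -429 - (-3/(-24))² = -429 - (-1/24*(-3))² = -429 - (⅛)² = -429 - 1*1/64 = -429 - 1/64 = -27457/64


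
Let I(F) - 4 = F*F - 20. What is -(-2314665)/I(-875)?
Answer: 771555/255203 ≈ 3.0233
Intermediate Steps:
I(F) = -16 + F**2 (I(F) = 4 + (F*F - 20) = 4 + (F**2 - 20) = 4 + (-20 + F**2) = -16 + F**2)
-(-2314665)/I(-875) = -(-2314665)/(-16 + (-875)**2) = -(-2314665)/(-16 + 765625) = -(-2314665)/765609 = -1*(-771555/255203) = 771555/255203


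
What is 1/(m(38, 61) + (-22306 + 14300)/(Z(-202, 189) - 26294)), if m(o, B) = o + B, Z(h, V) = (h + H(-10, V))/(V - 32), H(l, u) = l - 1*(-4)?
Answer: 2064183/204982588 ≈ 0.010070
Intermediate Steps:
H(l, u) = 4 + l (H(l, u) = l + 4 = 4 + l)
Z(h, V) = (-6 + h)/(-32 + V) (Z(h, V) = (h + (4 - 10))/(V - 32) = (h - 6)/(-32 + V) = (-6 + h)/(-32 + V))
m(o, B) = B + o
1/(m(38, 61) + (-22306 + 14300)/(Z(-202, 189) - 26294)) = 1/((61 + 38) + (-22306 + 14300)/((-6 - 202)/(-32 + 189) - 26294)) = 1/(99 - 8006/(-208/157 - 26294)) = 1/(99 - 8006/(-4128366/157)) = 1/(99 - 8006*(-157/4128366)) = 1/(99 + 628471/2064183) = 1/(204982588/2064183) = 2064183/204982588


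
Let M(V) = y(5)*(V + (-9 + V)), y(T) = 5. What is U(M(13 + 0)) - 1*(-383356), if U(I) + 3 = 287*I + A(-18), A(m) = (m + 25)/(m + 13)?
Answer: 2038733/5 ≈ 4.0775e+5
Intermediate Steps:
A(m) = (25 + m)/(13 + m)
M(V) = -45 + 10*V (M(V) = 5*(V + (-9 + V)) = 5*(-9 + 2*V) = -45 + 10*V)
U(I) = -22/5 + 287*I (U(I) = -3 + (287*I + (25 - 18)/(13 - 18)) = -3 + (287*I + 7/(-5)) = -3 + (287*I - ⅕*7) = -3 + (287*I - 7/5) = -3 + (-7/5 + 287*I) = -22/5 + 287*I)
U(M(13 + 0)) - 1*(-383356) = (-22/5 + 287*(-45 + 10*(13 + 0))) - 1*(-383356) = (-22/5 + 287*(-45 + 10*13)) + 383356 = (-22/5 + 287*(-45 + 130)) + 383356 = (-22/5 + 287*85) + 383356 = (-22/5 + 24395) + 383356 = 121953/5 + 383356 = 2038733/5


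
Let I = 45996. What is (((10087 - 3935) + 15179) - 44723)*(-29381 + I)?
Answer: -388658080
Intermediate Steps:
(((10087 - 3935) + 15179) - 44723)*(-29381 + I) = (((10087 - 3935) + 15179) - 44723)*(-29381 + 45996) = ((6152 + 15179) - 44723)*16615 = (21331 - 44723)*16615 = -23392*16615 = -388658080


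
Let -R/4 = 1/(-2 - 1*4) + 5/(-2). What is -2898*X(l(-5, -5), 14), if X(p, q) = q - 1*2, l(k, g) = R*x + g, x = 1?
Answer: -34776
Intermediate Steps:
R = 32/3 (R = -4*(1/(-2 - 1*4) + 5/(-2)) = -4*(1/(-2 - 4) + 5*(-½)) = -4*(1/(-6) - 5/2) = -4*(1*(-⅙) - 5/2) = -4*(-⅙ - 5/2) = -4*(-8/3) = 32/3 ≈ 10.667)
l(k, g) = 32/3 + g (l(k, g) = (32/3)*1 + g = 32/3 + g)
X(p, q) = -2 + q (X(p, q) = q - 2 = -2 + q)
-2898*X(l(-5, -5), 14) = -2898*(-2 + 14) = -2898*12 = -34776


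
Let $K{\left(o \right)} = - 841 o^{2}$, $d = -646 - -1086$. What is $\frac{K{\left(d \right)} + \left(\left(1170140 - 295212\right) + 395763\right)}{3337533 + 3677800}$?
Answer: $- \frac{161546909}{7015333} \approx -23.028$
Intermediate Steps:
$d = 440$ ($d = -646 + 1086 = 440$)
$\frac{K{\left(d \right)} + \left(\left(1170140 - 295212\right) + 395763\right)}{3337533 + 3677800} = \frac{- 841 \cdot 440^{2} + \left(\left(1170140 - 295212\right) + 395763\right)}{3337533 + 3677800} = \frac{\left(-841\right) 193600 + \left(874928 + 395763\right)}{7015333} = \left(-162817600 + 1270691\right) \frac{1}{7015333} = \left(-161546909\right) \frac{1}{7015333} = - \frac{161546909}{7015333}$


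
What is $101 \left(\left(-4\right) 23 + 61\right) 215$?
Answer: $-673165$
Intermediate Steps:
$101 \left(\left(-4\right) 23 + 61\right) 215 = 101 \left(-92 + 61\right) 215 = 101 \left(-31\right) 215 = \left(-3131\right) 215 = -673165$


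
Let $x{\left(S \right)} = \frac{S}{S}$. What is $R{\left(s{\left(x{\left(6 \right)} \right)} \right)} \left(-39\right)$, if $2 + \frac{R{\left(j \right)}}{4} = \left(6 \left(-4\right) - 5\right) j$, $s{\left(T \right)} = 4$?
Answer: $18408$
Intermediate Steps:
$x{\left(S \right)} = 1$
$R{\left(j \right)} = -8 - 116 j$ ($R{\left(j \right)} = -8 + 4 \left(6 \left(-4\right) - 5\right) j = -8 + 4 \left(-24 - 5\right) j = -8 + 4 \left(- 29 j\right) = -8 - 116 j$)
$R{\left(s{\left(x{\left(6 \right)} \right)} \right)} \left(-39\right) = \left(-8 - 464\right) \left(-39\right) = \left(-472\right) \left(-39\right) = 18408$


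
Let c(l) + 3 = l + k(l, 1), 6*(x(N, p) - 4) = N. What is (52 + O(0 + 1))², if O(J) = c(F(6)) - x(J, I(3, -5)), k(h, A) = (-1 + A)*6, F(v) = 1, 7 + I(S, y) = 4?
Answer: 75625/36 ≈ 2100.7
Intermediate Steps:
I(S, y) = -3 (I(S, y) = -7 + 4 = -3)
x(N, p) = 4 + N/6
k(h, A) = -6 + 6*A
c(l) = -3 + l (c(l) = -3 + (l + (-6 + 6*1)) = -3 + (l + (-6 + 6)) = -3 + (l + 0) = -3 + l)
O(J) = -6 - J/6 (O(J) = (-3 + 1) - (4 + J/6) = -2 + (-4 - J/6) = -6 - J/6)
(52 + O(0 + 1))² = (52 + (-6 - (0 + 1)/6))² = (52 + (-6 - ⅙*1))² = (52 + (-6 - ⅙))² = (52 - 37/6)² = (275/6)² = 75625/36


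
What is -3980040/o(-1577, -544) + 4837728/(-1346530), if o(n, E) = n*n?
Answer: -24086328696/4638122585 ≈ -5.1931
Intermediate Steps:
o(n, E) = n²
-3980040/o(-1577, -544) + 4837728/(-1346530) = -3980040/((-1577)²) + 4837728/(-1346530) = -3980040/2486929 + 4837728*(-1/1346530) = -3980040*1/2486929 - 2418864/673265 = -3980040/2486929 - 2418864/673265 = -24086328696/4638122585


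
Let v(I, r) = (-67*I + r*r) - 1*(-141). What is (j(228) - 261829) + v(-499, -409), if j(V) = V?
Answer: -60746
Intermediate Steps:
v(I, r) = 141 + r² - 67*I (v(I, r) = (-67*I + r²) + 141 = (r² - 67*I) + 141 = 141 + r² - 67*I)
(j(228) - 261829) + v(-499, -409) = (228 - 261829) + (141 + (-409)² - 67*(-499)) = -261601 + (141 + 167281 + 33433) = -261601 + 200855 = -60746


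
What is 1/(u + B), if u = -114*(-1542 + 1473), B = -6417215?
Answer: -1/6409349 ≈ -1.5602e-7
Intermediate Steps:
u = 7866 (u = -114*(-69) = 7866)
1/(u + B) = 1/(7866 - 6417215) = 1/(-6409349) = -1/6409349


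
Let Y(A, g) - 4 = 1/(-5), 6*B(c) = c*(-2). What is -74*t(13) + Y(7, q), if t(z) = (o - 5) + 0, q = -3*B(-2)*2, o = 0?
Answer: 1869/5 ≈ 373.80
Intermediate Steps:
B(c) = -c/3 (B(c) = (c*(-2))/6 = (-2*c)/6 = -c/3)
q = -4 (q = -(-1)*(-2)*2 = -3*⅔*2 = -2*2 = -4)
Y(A, g) = 19/5 (Y(A, g) = 4 + 1/(-5) = 4 - ⅕ = 19/5)
t(z) = -5 (t(z) = (0 - 5) + 0 = -5 + 0 = -5)
-74*t(13) + Y(7, q) = -74*(-5) + 19/5 = 370 + 19/5 = 1869/5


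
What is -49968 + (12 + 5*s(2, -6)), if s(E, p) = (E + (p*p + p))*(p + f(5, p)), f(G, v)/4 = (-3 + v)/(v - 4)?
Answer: -50340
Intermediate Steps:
f(G, v) = 4*(-3 + v)/(-4 + v) (f(G, v) = 4*((-3 + v)/(v - 4)) = 4*((-3 + v)/(-4 + v)) = 4*(-3 + v)/(-4 + v))
s(E, p) = (p + 4*(-3 + p)/(-4 + p))*(E + p + p²) (s(E, p) = (E + (p*p + p))*(p + 4*(-3 + p)/(-4 + p)) = (E + (p² + p))*(p + 4*(-3 + p)/(-4 + p)) = (E + (p + p²))*(p + 4*(-3 + p)/(-4 + p)) = (E + p + p²)*(p + 4*(-3 + p)/(-4 + p)) = (p + 4*(-3 + p)/(-4 + p))*(E + p + p²))
-49968 + (12 + 5*s(2, -6)) = -49968 + (12 + 5*(((-6)³ + (-6)⁴ - 12*2 - 12*(-6) - 12*(-6)² + 2*(-6)²)/(-4 - 6))) = -49968 + (12 + 5*((-216 + 1296 - 24 + 72 - 12*36 + 2*36)/(-10))) = -49968 + (12 + 5*(-(-216 + 1296 - 24 + 72 - 432 + 72)/10)) = -49968 + (12 + 5*(-⅒*768)) = -49968 + (12 + 5*(-384/5)) = -49968 + (12 - 384) = -49968 - 372 = -50340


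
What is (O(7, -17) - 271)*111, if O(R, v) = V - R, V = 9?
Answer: -29859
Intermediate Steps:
O(R, v) = 9 - R
(O(7, -17) - 271)*111 = ((9 - 1*7) - 271)*111 = ((9 - 7) - 271)*111 = (2 - 271)*111 = -269*111 = -29859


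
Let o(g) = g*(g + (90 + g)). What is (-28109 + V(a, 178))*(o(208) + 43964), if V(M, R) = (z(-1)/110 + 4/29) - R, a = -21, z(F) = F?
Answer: -6732081288114/1595 ≈ -4.2207e+9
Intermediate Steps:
o(g) = g*(90 + 2*g)
V(M, R) = 411/3190 - R (V(M, R) = (-1/110 + 4/29) - R = 411/3190 - R)
(-28109 + V(a, 178))*(o(208) + 43964) = (-28109 + (411/3190 - 1*178))*(2*208*(45 + 208) + 43964) = (-28109 + (411/3190 - 178))*(2*208*253 + 43964) = (-28109 - 567409/3190)*(105248 + 43964) = -90235119/3190*149212 = -6732081288114/1595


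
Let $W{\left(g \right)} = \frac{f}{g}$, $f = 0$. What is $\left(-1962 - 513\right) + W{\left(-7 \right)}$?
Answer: $-2475$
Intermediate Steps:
$W{\left(g \right)} = 0$ ($W{\left(g \right)} = \frac{0}{g} = 0$)
$\left(-1962 - 513\right) + W{\left(-7 \right)} = \left(-1962 - 513\right) + 0 = -2475 + 0 = -2475$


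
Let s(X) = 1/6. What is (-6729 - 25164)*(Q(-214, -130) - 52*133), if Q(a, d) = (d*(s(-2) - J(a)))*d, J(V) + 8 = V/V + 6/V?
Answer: -391332574334/107 ≈ -3.6573e+9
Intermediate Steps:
s(X) = 1/6
J(V) = -7 + 6/V (J(V) = -8 + (V/V + 6/V) = -8 + (1 + 6/V) = -7 + 6/V)
Q(a, d) = d**2*(43/6 - 6/a) (Q(a, d) = (d*(1/6 - (-7 + 6/a)))*d = (d*(1/6 + (7 - 6/a)))*d = (d*(43/6 - 6/a))*d = d**2*(43/6 - 6/a))
(-6729 - 25164)*(Q(-214, -130) - 52*133) = (-6729 - 25164)*((1/6)*(-130)**2*(-36 + 43*(-214))/(-214) - 52*133) = -31893*((1/6)*(-1/214)*16900*(-36 - 9202) - 6916) = -31893*((1/6)*(-1/214)*16900*(-9238) - 6916) = -31893*(39030550/321 - 6916) = -31893*36810514/321 = -391332574334/107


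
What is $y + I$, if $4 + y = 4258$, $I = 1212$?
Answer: $5466$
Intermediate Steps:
$y = 4254$ ($y = -4 + 4258 = 4254$)
$y + I = 4254 + 1212 = 5466$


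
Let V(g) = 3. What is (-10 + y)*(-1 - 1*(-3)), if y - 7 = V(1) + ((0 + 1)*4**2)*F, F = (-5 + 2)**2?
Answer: 288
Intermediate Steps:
F = 9 (F = (-3)**2 = 9)
y = 154 (y = 7 + (3 + ((0 + 1)*4**2)*9) = 7 + (3 + (1*16)*9) = 7 + (3 + 16*9) = 7 + (3 + 144) = 7 + 147 = 154)
(-10 + y)*(-1 - 1*(-3)) = (-10 + 154)*(-1 - 1*(-3)) = 144*(-1 + 3) = 144*2 = 288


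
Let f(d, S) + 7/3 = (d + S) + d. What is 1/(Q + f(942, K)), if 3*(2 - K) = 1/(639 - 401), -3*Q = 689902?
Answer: -238/54283913 ≈ -4.3844e-6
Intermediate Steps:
Q = -689902/3 (Q = -1/3*689902 = -689902/3 ≈ -2.2997e+5)
K = 1427/714 (K = 2 - 1/(3*(639 - 401)) = 2 - 1/3/238 = 2 - 1/3*1/238 = 2 - 1/714 = 1427/714 ≈ 1.9986)
f(d, S) = -7/3 + S + 2*d (f(d, S) = -7/3 + ((d + S) + d) = -7/3 + ((S + d) + d) = -7/3 + (S + 2*d) = -7/3 + S + 2*d)
1/(Q + f(942, K)) = 1/(-689902/3 + (-7/3 + 1427/714 + 2*942)) = 1/(-689902/3 + (-7/3 + 1427/714 + 1884)) = 1/(-689902/3 + 1344937/714) = 1/(-54283913/238) = -238/54283913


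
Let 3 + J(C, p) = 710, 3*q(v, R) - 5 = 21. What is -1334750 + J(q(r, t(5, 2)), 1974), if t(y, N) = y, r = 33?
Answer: -1334043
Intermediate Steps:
q(v, R) = 26/3 (q(v, R) = 5/3 + (1/3)*21 = 5/3 + 7 = 26/3)
J(C, p) = 707 (J(C, p) = -3 + 710 = 707)
-1334750 + J(q(r, t(5, 2)), 1974) = -1334750 + 707 = -1334043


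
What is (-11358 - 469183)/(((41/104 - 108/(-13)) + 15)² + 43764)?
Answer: -5197531456/479427649 ≈ -10.841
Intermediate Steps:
(-11358 - 469183)/(((41/104 - 108/(-13)) + 15)² + 43764) = -480541/(((41*(1/104) - 108*(-1/13)) + 15)² + 43764) = -480541/(((41/104 + 108/13) + 15)² + 43764) = -480541/((905/104 + 15)² + 43764) = -480541/((2465/104)² + 43764) = -480541/(6076225/10816 + 43764) = -480541/479427649/10816 = -480541*10816/479427649 = -5197531456/479427649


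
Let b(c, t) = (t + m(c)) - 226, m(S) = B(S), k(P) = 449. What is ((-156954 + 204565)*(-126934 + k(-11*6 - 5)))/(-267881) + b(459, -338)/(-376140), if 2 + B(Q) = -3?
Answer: 2265144321211189/100760759340 ≈ 22480.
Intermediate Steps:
B(Q) = -5 (B(Q) = -2 - 3 = -5)
m(S) = -5
b(c, t) = -231 + t (b(c, t) = (t - 5) - 226 = (-5 + t) - 226 = -231 + t)
((-156954 + 204565)*(-126934 + k(-11*6 - 5)))/(-267881) + b(459, -338)/(-376140) = ((-156954 + 204565)*(-126934 + 449))/(-267881) + (-231 - 338)/(-376140) = (47611*(-126485))*(-1/267881) - 569*(-1/376140) = -6022077335*(-1/267881) + 569/376140 = 6022077335/267881 + 569/376140 = 2265144321211189/100760759340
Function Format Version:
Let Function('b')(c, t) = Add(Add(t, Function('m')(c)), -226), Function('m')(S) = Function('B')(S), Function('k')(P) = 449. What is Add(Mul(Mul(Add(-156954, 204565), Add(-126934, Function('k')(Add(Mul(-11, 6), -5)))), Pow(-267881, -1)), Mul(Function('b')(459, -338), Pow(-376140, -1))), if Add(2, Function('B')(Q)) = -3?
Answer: Rational(2265144321211189, 100760759340) ≈ 22480.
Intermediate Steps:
Function('B')(Q) = -5 (Function('B')(Q) = Add(-2, -3) = -5)
Function('m')(S) = -5
Function('b')(c, t) = Add(-231, t) (Function('b')(c, t) = Add(Add(t, -5), -226) = Add(Add(-5, t), -226) = Add(-231, t))
Add(Mul(Mul(Add(-156954, 204565), Add(-126934, Function('k')(Add(Mul(-11, 6), -5)))), Pow(-267881, -1)), Mul(Function('b')(459, -338), Pow(-376140, -1))) = Add(Mul(Mul(Add(-156954, 204565), Add(-126934, 449)), Pow(-267881, -1)), Mul(Add(-231, -338), Pow(-376140, -1))) = Add(Mul(Mul(47611, -126485), Rational(-1, 267881)), Mul(-569, Rational(-1, 376140))) = Add(Mul(-6022077335, Rational(-1, 267881)), Rational(569, 376140)) = Add(Rational(6022077335, 267881), Rational(569, 376140)) = Rational(2265144321211189, 100760759340)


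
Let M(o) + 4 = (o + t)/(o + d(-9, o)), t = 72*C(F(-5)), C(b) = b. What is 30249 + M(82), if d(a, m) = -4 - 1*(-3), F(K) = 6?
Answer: 2450359/81 ≈ 30251.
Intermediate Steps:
d(a, m) = -1 (d(a, m) = -4 + 3 = -1)
t = 432 (t = 72*6 = 432)
M(o) = -4 + (432 + o)/(-1 + o) (M(o) = -4 + (o + 432)/(o - 1) = -4 + (432 + o)/(-1 + o))
30249 + M(82) = 30249 + (436 - 3*82)/(-1 + 82) = 30249 + (436 - 246)/81 = 30249 + (1/81)*190 = 30249 + 190/81 = 2450359/81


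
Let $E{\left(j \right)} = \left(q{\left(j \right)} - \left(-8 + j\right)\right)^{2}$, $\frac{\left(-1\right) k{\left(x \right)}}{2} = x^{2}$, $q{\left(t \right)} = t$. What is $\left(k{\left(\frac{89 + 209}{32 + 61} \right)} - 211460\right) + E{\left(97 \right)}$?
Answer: $- \frac{1828541612}{8649} \approx -2.1142 \cdot 10^{5}$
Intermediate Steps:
$k{\left(x \right)} = - 2 x^{2}$
$E{\left(j \right)} = 64$ ($E{\left(j \right)} = \left(j - \left(-8 + j\right)\right)^{2} = 8^{2} = 64$)
$\left(k{\left(\frac{89 + 209}{32 + 61} \right)} - 211460\right) + E{\left(97 \right)} = \left(- 2 \left(\frac{89 + 209}{32 + 61}\right)^{2} - 211460\right) + 64 = \left(- 2 \left(\frac{298}{93}\right)^{2} - 211460\right) + 64 = \left(\left(-2\right) \frac{88804}{8649} - 211460\right) + 64 = \left(- \frac{177608}{8649} - 211460\right) + 64 = - \frac{1829095148}{8649} + 64 = - \frac{1828541612}{8649}$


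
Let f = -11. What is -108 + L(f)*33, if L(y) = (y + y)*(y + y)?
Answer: 15864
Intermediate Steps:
L(y) = 4*y² (L(y) = (2*y)*(2*y) = 4*y²)
-108 + L(f)*33 = -108 + (4*(-11)²)*33 = -108 + (4*121)*33 = -108 + 484*33 = -108 + 15972 = 15864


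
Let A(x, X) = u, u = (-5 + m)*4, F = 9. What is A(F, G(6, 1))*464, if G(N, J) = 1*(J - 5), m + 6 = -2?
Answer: -24128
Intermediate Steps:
m = -8 (m = -6 - 2 = -8)
G(N, J) = -5 + J (G(N, J) = 1*(-5 + J) = -5 + J)
u = -52 (u = (-5 - 8)*4 = -13*4 = -52)
A(x, X) = -52
A(F, G(6, 1))*464 = -52*464 = -24128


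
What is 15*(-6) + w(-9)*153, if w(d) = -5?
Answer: -855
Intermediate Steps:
15*(-6) + w(-9)*153 = 15*(-6) - 5*153 = -90 - 765 = -855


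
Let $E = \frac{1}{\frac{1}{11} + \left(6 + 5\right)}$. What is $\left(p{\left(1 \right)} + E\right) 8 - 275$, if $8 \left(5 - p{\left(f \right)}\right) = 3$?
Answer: $- \frac{14474}{61} \approx -237.28$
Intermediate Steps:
$p{\left(f \right)} = \frac{37}{8}$ ($p{\left(f \right)} = 5 - \frac{3}{8} = \frac{37}{8}$)
$E = \frac{11}{122}$ ($E = \frac{1}{\frac{1}{11} + 11} = \frac{1}{\frac{122}{11}} = \frac{11}{122} \approx 0.090164$)
$\left(p{\left(1 \right)} + E\right) 8 - 275 = \left(\frac{37}{8} + \frac{11}{122}\right) 8 - 275 = \frac{2301}{488} \cdot 8 - 275 = \frac{2301}{61} - 275 = - \frac{14474}{61}$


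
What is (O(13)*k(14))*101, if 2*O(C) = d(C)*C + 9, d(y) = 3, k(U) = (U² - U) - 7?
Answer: 424200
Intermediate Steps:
k(U) = -7 + U² - U
O(C) = 9/2 + 3*C/2 (O(C) = (3*C + 9)/2 = (9 + 3*C)/2 = 9/2 + 3*C/2)
(O(13)*k(14))*101 = ((9/2 + (3/2)*13)*(-7 + 14² - 1*14))*101 = ((9/2 + 39/2)*(-7 + 196 - 14))*101 = (24*175)*101 = 4200*101 = 424200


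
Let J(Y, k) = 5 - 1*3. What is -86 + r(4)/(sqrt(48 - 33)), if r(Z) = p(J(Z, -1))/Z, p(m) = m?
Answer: -86 + sqrt(15)/30 ≈ -85.871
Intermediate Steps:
J(Y, k) = 2 (J(Y, k) = 5 - 3 = 2)
r(Z) = 2/Z
-86 + r(4)/(sqrt(48 - 33)) = -86 + (2/4)/(sqrt(48 - 33)) = -86 + (2*(1/4))/(sqrt(15)) = -86 + (sqrt(15)/15)*(1/2) = -86 + sqrt(15)/30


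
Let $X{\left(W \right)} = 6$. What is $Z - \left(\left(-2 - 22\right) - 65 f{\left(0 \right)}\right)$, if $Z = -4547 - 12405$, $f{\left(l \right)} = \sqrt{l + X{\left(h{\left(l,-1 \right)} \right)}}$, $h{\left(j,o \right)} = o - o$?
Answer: $-16928 + 65 \sqrt{6} \approx -16769.0$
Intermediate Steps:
$h{\left(j,o \right)} = 0$
$f{\left(l \right)} = \sqrt{6 + l}$ ($f{\left(l \right)} = \sqrt{l + 6} = \sqrt{6 + l}$)
$Z = -16952$ ($Z = -4547 - 12405 = -16952$)
$Z - \left(\left(-2 - 22\right) - 65 f{\left(0 \right)}\right) = -16952 - \left(\left(-2 - 22\right) - 65 \sqrt{6 + 0}\right) = -16952 - \left(-24 - 65 \sqrt{6}\right) = -16952 + \left(24 + 65 \sqrt{6}\right) = -16928 + 65 \sqrt{6}$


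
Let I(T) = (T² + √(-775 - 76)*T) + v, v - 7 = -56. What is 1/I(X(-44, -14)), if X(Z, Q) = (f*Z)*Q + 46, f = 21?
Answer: 168532275/28403271137683349 - 12982*I*√851/28403271137683349 ≈ 5.9336e-9 - 1.3333e-11*I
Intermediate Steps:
v = -49 (v = 7 - 56 = -49)
X(Z, Q) = 46 + 21*Q*Z (X(Z, Q) = (21*Z)*Q + 46 = 21*Q*Z + 46 = 46 + 21*Q*Z)
I(T) = -49 + T² + I*T*√851 (I(T) = (T² + √(-775 - 76)*T) - 49 = (T² + √(-851)*T) - 49 = (T² + (I*√851)*T) - 49 = (T² + I*T*√851) - 49 = -49 + T² + I*T*√851)
1/I(X(-44, -14)) = 1/(-49 + (46 + 21*(-14)*(-44))² + I*(46 + 21*(-14)*(-44))*√851) = 1/(-49 + (46 + 12936)² + I*(46 + 12936)*√851) = 1/(-49 + 12982² + I*12982*√851) = 1/(-49 + 168532324 + 12982*I*√851) = 1/(168532275 + 12982*I*√851)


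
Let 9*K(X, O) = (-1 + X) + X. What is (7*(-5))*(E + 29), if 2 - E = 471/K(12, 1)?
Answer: 123410/23 ≈ 5365.6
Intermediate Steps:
K(X, O) = -⅑ + 2*X/9 (K(X, O) = ((-1 + X) + X)/9 = (-1 + 2*X)/9 = -⅑ + 2*X/9)
E = -4193/23 (E = 2 - 471/(-⅑ + (2/9)*12) = 2 - 471/(-⅑ + 8/3) = 2 - 471/23/9 = 2 - 471*9/23 = 2 - 1*4239/23 = 2 - 4239/23 = -4193/23 ≈ -182.30)
(7*(-5))*(E + 29) = (7*(-5))*(-4193/23 + 29) = -35*(-3526/23) = 123410/23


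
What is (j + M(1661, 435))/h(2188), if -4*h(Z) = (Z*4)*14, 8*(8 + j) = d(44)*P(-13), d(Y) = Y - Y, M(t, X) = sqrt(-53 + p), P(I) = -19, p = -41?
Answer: 1/3829 - I*sqrt(94)/30632 ≈ 0.00026116 - 0.00031651*I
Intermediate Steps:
M(t, X) = I*sqrt(94) (M(t, X) = sqrt(-53 - 41) = sqrt(-94) = I*sqrt(94))
d(Y) = 0
j = -8 (j = -8 + (0*(-19))/8 = -8 + (1/8)*0 = -8 + 0 = -8)
h(Z) = -14*Z (h(Z) = -Z*4*14/4 = -4*Z*14/4 = -14*Z)
(j + M(1661, 435))/h(2188) = (-8 + I*sqrt(94))/((-14*2188)) = (-8 + I*sqrt(94))/(-30632) = (-8 + I*sqrt(94))*(-1/30632) = 1/3829 - I*sqrt(94)/30632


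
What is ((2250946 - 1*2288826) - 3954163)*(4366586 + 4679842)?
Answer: -36113729572404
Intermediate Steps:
((2250946 - 1*2288826) - 3954163)*(4366586 + 4679842) = ((2250946 - 2288826) - 3954163)*9046428 = (-37880 - 3954163)*9046428 = -3992043*9046428 = -36113729572404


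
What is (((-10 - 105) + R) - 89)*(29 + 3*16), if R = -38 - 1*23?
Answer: -20405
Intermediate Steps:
R = -61 (R = -38 - 23 = -61)
(((-10 - 105) + R) - 89)*(29 + 3*16) = (((-10 - 105) - 61) - 89)*(29 + 3*16) = ((-115 - 61) - 89)*(29 + 48) = (-176 - 89)*77 = -265*77 = -20405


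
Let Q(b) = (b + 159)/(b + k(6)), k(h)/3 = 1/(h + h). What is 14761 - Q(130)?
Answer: 7689325/521 ≈ 14759.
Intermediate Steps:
k(h) = 3/(2*h) (k(h) = 3/(h + h) = 3/((2*h)) = 3*(1/(2*h)) = 3/(2*h))
Q(b) = (159 + b)/(¼ + b) (Q(b) = (b + 159)/(b + (3/2)/6) = (159 + b)/(b + (3/2)*(⅙)) = (159 + b)/(b + ¼) = (159 + b)/(¼ + b))
14761 - Q(130) = 14761 - 4*(159 + 130)/(1 + 4*130) = 14761 - 4*289/(1 + 520) = 14761 - 4*289/521 = 14761 - 1*1156/521 = 14761 - 1156/521 = 7689325/521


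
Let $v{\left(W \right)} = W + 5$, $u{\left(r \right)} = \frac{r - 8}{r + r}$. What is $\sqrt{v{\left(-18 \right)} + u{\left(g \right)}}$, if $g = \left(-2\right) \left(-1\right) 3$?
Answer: $\frac{i \sqrt{474}}{6} \approx 3.6286 i$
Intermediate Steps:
$g = 6$ ($g = 2 \cdot 3 = 6$)
$u{\left(r \right)} = \frac{-8 + r}{2 r}$
$v{\left(W \right)} = 5 + W$
$\sqrt{v{\left(-18 \right)} + u{\left(g \right)}} = \sqrt{\left(5 - 18\right) + \frac{-8 + 6}{2 \cdot 6}} = \sqrt{-13 + \frac{1}{2} \cdot \frac{1}{6} \left(-2\right)} = \sqrt{-13 - \frac{1}{6}} = \sqrt{- \frac{79}{6}} = \frac{i \sqrt{474}}{6}$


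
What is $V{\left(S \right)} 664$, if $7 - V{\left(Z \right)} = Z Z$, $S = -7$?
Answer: $-27888$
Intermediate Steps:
$V{\left(Z \right)} = 7 - Z^{2}$ ($V{\left(Z \right)} = 7 - Z Z = 7 - Z^{2}$)
$V{\left(S \right)} 664 = \left(7 - \left(-7\right)^{2}\right) 664 = \left(7 - 49\right) 664 = \left(-42\right) 664 = -27888$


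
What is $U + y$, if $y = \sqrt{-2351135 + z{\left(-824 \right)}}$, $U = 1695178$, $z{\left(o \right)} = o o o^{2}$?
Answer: $1695178 + \sqrt{461006057441} \approx 2.3742 \cdot 10^{6}$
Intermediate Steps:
$z{\left(o \right)} = o^{4}$ ($z{\left(o \right)} = o^{2} o^{2} = o^{4}$)
$y = \sqrt{461006057441}$ ($y = \sqrt{-2351135 + \left(-824\right)^{4}} = \sqrt{-2351135 + 461008408576} = \sqrt{461006057441} \approx 6.7897 \cdot 10^{5}$)
$U + y = 1695178 + \sqrt{461006057441}$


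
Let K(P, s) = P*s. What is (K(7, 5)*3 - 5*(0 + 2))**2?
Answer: 9025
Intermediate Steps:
(K(7, 5)*3 - 5*(0 + 2))**2 = ((7*5)*3 - 5*(0 + 2))**2 = (35*3 - 5*2)**2 = (105 - 10)**2 = 95**2 = 9025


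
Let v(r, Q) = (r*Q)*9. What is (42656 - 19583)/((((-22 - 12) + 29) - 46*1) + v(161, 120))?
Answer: 7691/57943 ≈ 0.13273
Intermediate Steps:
v(r, Q) = 9*Q*r (v(r, Q) = (Q*r)*9 = 9*Q*r)
(42656 - 19583)/((((-22 - 12) + 29) - 46*1) + v(161, 120)) = (42656 - 19583)/((((-22 - 12) + 29) - 46*1) + 9*120*161) = 23073/(((-34 + 29) - 46) + 173880) = 23073/((-5 - 46) + 173880) = 23073/(-51 + 173880) = 23073/173829 = 23073*(1/173829) = 7691/57943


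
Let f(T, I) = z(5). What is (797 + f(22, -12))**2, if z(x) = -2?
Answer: 632025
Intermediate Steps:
f(T, I) = -2
(797 + f(22, -12))**2 = (797 - 2)**2 = 795**2 = 632025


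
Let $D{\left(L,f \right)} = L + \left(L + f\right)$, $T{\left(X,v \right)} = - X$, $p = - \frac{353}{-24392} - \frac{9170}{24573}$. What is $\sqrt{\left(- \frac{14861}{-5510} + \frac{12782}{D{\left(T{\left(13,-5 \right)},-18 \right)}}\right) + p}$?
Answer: $\frac{i \sqrt{196440266424088013730735390}}{825652308540} \approx 16.975 i$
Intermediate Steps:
$p = - \frac{215000371}{599384616}$ ($p = \left(-353\right) \left(- \frac{1}{24392}\right) - \frac{9170}{24573} = \frac{353}{24392} - \frac{9170}{24573} = - \frac{215000371}{599384616} \approx -0.3587$)
$D{\left(L,f \right)} = f + 2 L$
$\sqrt{\left(- \frac{14861}{-5510} + \frac{12782}{D{\left(T{\left(13,-5 \right)},-18 \right)}}\right) + p} = \sqrt{\left(- \frac{14861}{-5510} + \frac{12782}{-18 + 2 \left(\left(-1\right) 13\right)}\right) - \frac{215000371}{599384616}} = \sqrt{\left(\left(-14861\right) \left(- \frac{1}{5510}\right) + \frac{12782}{-18 + 2 \left(-13\right)}\right) - \frac{215000371}{599384616}} = \sqrt{\left(\frac{14861}{5510} + \frac{12782}{-18 - 26}\right) - \frac{215000371}{599384616}} = \sqrt{\left(\frac{14861}{5510} + \frac{12782}{-44}\right) - \frac{215000371}{599384616}} = \sqrt{\left(\frac{14861}{5510} + 12782 \left(- \frac{1}{44}\right)\right) - \frac{215000371}{599384616}} = \sqrt{\left(\frac{14861}{5510} - \frac{581}{2}\right) - \frac{215000371}{599384616}} = \sqrt{- \frac{792897}{2755} - \frac{215000371}{599384616}} = \sqrt{- \frac{475842589894657}{1651304617080}} = \frac{i \sqrt{196440266424088013730735390}}{825652308540}$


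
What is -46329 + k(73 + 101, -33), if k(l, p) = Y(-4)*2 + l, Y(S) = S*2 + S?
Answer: -46179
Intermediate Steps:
Y(S) = 3*S (Y(S) = 2*S + S = 3*S)
k(l, p) = -24 + l (k(l, p) = (3*(-4))*2 + l = -12*2 + l = -24 + l)
-46329 + k(73 + 101, -33) = -46329 + (-24 + (73 + 101)) = -46329 + (-24 + 174) = -46329 + 150 = -46179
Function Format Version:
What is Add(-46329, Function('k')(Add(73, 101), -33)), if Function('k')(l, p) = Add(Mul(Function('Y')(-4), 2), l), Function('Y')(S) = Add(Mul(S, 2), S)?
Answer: -46179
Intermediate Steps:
Function('Y')(S) = Mul(3, S) (Function('Y')(S) = Add(Mul(2, S), S) = Mul(3, S))
Function('k')(l, p) = Add(-24, l) (Function('k')(l, p) = Add(Mul(Mul(3, -4), 2), l) = Add(Mul(-12, 2), l) = Add(-24, l))
Add(-46329, Function('k')(Add(73, 101), -33)) = Add(-46329, Add(-24, Add(73, 101))) = Add(-46329, Add(-24, 174)) = Add(-46329, 150) = -46179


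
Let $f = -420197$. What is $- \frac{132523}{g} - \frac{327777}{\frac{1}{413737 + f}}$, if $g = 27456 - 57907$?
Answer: $\frac{64478147910943}{30451} \approx 2.1174 \cdot 10^{9}$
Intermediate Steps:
$g = -30451$
$- \frac{132523}{g} - \frac{327777}{\frac{1}{413737 + f}} = - \frac{132523}{-30451} - \frac{327777}{\frac{1}{413737 - 420197}} = \left(-132523\right) \left(- \frac{1}{30451}\right) - \frac{327777}{\frac{1}{-6460}} = \frac{132523}{30451} - \frac{327777}{- \frac{1}{6460}} = \frac{132523}{30451} - -2117439420 = \frac{132523}{30451} + 2117439420 = \frac{64478147910943}{30451}$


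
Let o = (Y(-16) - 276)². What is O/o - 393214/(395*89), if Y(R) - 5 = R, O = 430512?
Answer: -17253994606/2895682195 ≈ -5.9585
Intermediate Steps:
Y(R) = 5 + R
o = 82369 (o = ((5 - 16) - 276)² = (-11 - 276)² = (-287)² = 82369)
O/o - 393214/(395*89) = 430512/82369 - 393214/(395*89) = 430512*(1/82369) - 393214/35155 = 430512/82369 - 393214*1/35155 = 430512/82369 - 393214/35155 = -17253994606/2895682195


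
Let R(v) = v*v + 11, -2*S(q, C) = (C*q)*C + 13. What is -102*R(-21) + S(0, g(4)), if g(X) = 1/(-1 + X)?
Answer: -92221/2 ≈ -46111.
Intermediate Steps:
S(q, C) = -13/2 - q*C²/2 (S(q, C) = -((C*q)*C + 13)/2 = -(q*C² + 13)/2 = -(13 + q*C²)/2 = -13/2 - q*C²/2)
R(v) = 11 + v² (R(v) = v² + 11 = 11 + v²)
-102*R(-21) + S(0, g(4)) = -102*(11 + (-21)²) + (-13/2 - ½*0*(1/(-1 + 4))²) = -102*(11 + 441) + (-13/2 - ½*0*(1/3)²) = -102*452 + (-13/2 - ½*0*(⅓)²) = -46104 + (-13/2 - ½*0*⅑) = -46104 + (-13/2 + 0) = -46104 - 13/2 = -92221/2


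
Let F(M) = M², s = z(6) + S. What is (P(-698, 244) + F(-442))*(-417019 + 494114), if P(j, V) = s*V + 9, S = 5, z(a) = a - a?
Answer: 15156337335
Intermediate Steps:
z(a) = 0
s = 5 (s = 0 + 5 = 5)
P(j, V) = 9 + 5*V (P(j, V) = 5*V + 9 = 9 + 5*V)
(P(-698, 244) + F(-442))*(-417019 + 494114) = ((9 + 5*244) + (-442)²)*(-417019 + 494114) = ((9 + 1220) + 195364)*77095 = (1229 + 195364)*77095 = 196593*77095 = 15156337335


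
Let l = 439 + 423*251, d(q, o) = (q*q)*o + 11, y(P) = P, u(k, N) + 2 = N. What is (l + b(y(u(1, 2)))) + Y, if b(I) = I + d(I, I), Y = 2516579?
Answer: 2623202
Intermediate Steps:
u(k, N) = -2 + N
d(q, o) = 11 + o*q**2 (d(q, o) = q**2*o + 11 = o*q**2 + 11 = 11 + o*q**2)
b(I) = 11 + I + I**3 (b(I) = I + (11 + I*I**2) = I + (11 + I**3) = 11 + I + I**3)
l = 106612 (l = 439 + 106173 = 106612)
(l + b(y(u(1, 2)))) + Y = (106612 + (11 + (-2 + 2) + (-2 + 2)**3)) + 2516579 = (106612 + (11 + 0 + 0**3)) + 2516579 = (106612 + (11 + 0 + 0)) + 2516579 = (106612 + 11) + 2516579 = 106623 + 2516579 = 2623202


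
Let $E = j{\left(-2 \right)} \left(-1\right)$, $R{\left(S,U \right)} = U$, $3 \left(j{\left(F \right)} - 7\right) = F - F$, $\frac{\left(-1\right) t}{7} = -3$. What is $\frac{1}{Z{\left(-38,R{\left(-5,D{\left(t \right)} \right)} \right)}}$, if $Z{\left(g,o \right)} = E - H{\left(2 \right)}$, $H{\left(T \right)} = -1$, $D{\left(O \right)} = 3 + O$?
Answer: $- \frac{1}{6} \approx -0.16667$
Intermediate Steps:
$t = 21$ ($t = \left(-7\right) \left(-3\right) = 21$)
$j{\left(F \right)} = 7$ ($j{\left(F \right)} = 7 + \frac{F - F}{3} = 7 + \frac{1}{3} \cdot 0 = 7 + 0 = 7$)
$E = -7$ ($E = 7 \left(-1\right) = -7$)
$Z{\left(g,o \right)} = -6$ ($Z{\left(g,o \right)} = -7 - -1 = -7 + 1 = -6$)
$\frac{1}{Z{\left(-38,R{\left(-5,D{\left(t \right)} \right)} \right)}} = \frac{1}{-6} = - \frac{1}{6}$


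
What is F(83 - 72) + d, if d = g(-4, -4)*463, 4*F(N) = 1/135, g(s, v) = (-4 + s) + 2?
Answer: -1500119/540 ≈ -2778.0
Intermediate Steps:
g(s, v) = -2 + s
F(N) = 1/540 (F(N) = (¼)/135 = (¼)*(1/135) = 1/540)
d = -2778 (d = (-2 - 4)*463 = -6*463 = -2778)
F(83 - 72) + d = 1/540 - 2778 = -1500119/540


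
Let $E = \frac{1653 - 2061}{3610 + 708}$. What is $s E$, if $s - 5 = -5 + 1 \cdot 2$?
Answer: $- \frac{24}{127} \approx -0.18898$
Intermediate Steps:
$s = 2$ ($s = 5 + \left(-5 + 1 \cdot 2\right) = 5 + \left(-5 + 2\right) = 5 - 3 = 2$)
$E = - \frac{12}{127}$ ($E = - \frac{408}{4318} = \left(-408\right) \frac{1}{4318} = - \frac{12}{127} \approx -0.094488$)
$s E = 2 \left(- \frac{12}{127}\right) = - \frac{24}{127}$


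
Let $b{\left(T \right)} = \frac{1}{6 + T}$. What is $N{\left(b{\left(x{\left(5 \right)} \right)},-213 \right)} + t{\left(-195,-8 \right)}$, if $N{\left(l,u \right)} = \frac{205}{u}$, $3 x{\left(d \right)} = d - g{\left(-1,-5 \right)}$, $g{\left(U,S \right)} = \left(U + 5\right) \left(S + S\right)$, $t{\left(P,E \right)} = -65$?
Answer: $- \frac{14050}{213} \approx -65.962$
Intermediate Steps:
$g{\left(U,S \right)} = 2 S \left(5 + U\right)$ ($g{\left(U,S \right)} = \left(5 + U\right) 2 S = 2 S \left(5 + U\right)$)
$x{\left(d \right)} = \frac{40}{3} + \frac{d}{3}$ ($x{\left(d \right)} = \frac{d - 2 \left(-5\right) \left(5 - 1\right)}{3} = \frac{d - 2 \left(-5\right) 4}{3} = \frac{d - -40}{3} = \frac{d + 40}{3} = \frac{40 + d}{3} = \frac{40}{3} + \frac{d}{3}$)
$N{\left(b{\left(x{\left(5 \right)} \right)},-213 \right)} + t{\left(-195,-8 \right)} = \frac{205}{-213} - 65 = 205 \left(- \frac{1}{213}\right) - 65 = - \frac{205}{213} - 65 = - \frac{14050}{213}$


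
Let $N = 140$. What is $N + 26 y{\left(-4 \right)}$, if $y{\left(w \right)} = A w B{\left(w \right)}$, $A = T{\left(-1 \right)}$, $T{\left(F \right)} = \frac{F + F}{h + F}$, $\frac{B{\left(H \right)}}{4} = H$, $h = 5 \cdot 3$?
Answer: $- \frac{684}{7} \approx -97.714$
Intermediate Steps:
$h = 15$
$B{\left(H \right)} = 4 H$
$T{\left(F \right)} = \frac{2 F}{15 + F}$ ($T{\left(F \right)} = \frac{F + F}{15 + F} = \frac{2 F}{15 + F}$)
$A = - \frac{1}{7}$ ($A = 2 \left(-1\right) \frac{1}{15 - 1} = 2 \left(-1\right) \frac{1}{14} = - \frac{1}{7} \approx -0.14286$)
$y{\left(w \right)} = - \frac{4 w^{2}}{7}$ ($y{\left(w \right)} = - \frac{w}{7} \cdot 4 w = - \frac{4 w^{2}}{7}$)
$N + 26 y{\left(-4 \right)} = 140 + 26 \left(- \frac{4 \left(-4\right)^{2}}{7}\right) = 140 + 26 \left(\left(- \frac{4}{7}\right) 16\right) = 140 + 26 \left(- \frac{64}{7}\right) = 140 - \frac{1664}{7} = - \frac{684}{7}$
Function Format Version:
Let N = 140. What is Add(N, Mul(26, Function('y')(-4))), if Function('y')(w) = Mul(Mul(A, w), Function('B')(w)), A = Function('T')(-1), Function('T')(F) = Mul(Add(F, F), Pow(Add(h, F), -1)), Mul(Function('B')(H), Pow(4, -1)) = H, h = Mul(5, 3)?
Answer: Rational(-684, 7) ≈ -97.714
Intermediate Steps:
h = 15
Function('B')(H) = Mul(4, H)
Function('T')(F) = Mul(2, F, Pow(Add(15, F), -1)) (Function('T')(F) = Mul(Add(F, F), Pow(Add(15, F), -1)) = Mul(Mul(2, F), Pow(Add(15, F), -1)) = Mul(2, F, Pow(Add(15, F), -1)))
A = Rational(-1, 7) (A = Mul(2, -1, Pow(Add(15, -1), -1)) = Mul(2, -1, Pow(14, -1)) = Mul(2, -1, Rational(1, 14)) = Rational(-1, 7) ≈ -0.14286)
Function('y')(w) = Mul(Rational(-4, 7), Pow(w, 2)) (Function('y')(w) = Mul(Mul(Rational(-1, 7), w), Mul(4, w)) = Mul(Rational(-4, 7), Pow(w, 2)))
Add(N, Mul(26, Function('y')(-4))) = Add(140, Mul(26, Mul(Rational(-4, 7), Pow(-4, 2)))) = Add(140, Mul(26, Mul(Rational(-4, 7), 16))) = Add(140, Mul(26, Rational(-64, 7))) = Add(140, Rational(-1664, 7)) = Rational(-684, 7)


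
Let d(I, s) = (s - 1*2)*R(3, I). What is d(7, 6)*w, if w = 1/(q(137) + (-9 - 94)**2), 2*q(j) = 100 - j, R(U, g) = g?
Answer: 56/21181 ≈ 0.0026439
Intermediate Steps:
q(j) = 50 - j/2 (q(j) = (100 - j)/2 = 50 - j/2)
d(I, s) = I*(-2 + s) (d(I, s) = (s - 1*2)*I = (s - 2)*I = (-2 + s)*I = I*(-2 + s))
w = 2/21181 (w = 1/((50 - 1/2*137) + (-9 - 94)**2) = 1/((50 - 137/2) + (-103)**2) = 1/(-37/2 + 10609) = 1/(21181/2) = 2/21181 ≈ 9.4424e-5)
d(7, 6)*w = (7*(-2 + 6))*(2/21181) = (7*4)*(2/21181) = 28*(2/21181) = 56/21181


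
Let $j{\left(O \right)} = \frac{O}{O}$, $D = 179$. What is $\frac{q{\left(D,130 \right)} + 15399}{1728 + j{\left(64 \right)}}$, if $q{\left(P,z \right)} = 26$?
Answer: $\frac{15425}{1729} \approx 8.9213$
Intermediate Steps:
$j{\left(O \right)} = 1$
$\frac{q{\left(D,130 \right)} + 15399}{1728 + j{\left(64 \right)}} = \frac{26 + 15399}{1728 + 1} = \frac{15425}{1729}$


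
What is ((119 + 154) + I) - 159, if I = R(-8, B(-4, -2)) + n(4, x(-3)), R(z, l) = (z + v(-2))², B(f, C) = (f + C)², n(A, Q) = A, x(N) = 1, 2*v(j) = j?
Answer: 199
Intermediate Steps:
v(j) = j/2
B(f, C) = (C + f)²
R(z, l) = (-1 + z)² (R(z, l) = (z + (½)*(-2))² = (z - 1)² = (-1 + z)²)
I = 85 (I = (-1 - 8)² + 4 = (-9)² + 4 = 81 + 4 = 85)
((119 + 154) + I) - 159 = ((119 + 154) + 85) - 159 = (273 + 85) - 159 = 358 - 159 = 199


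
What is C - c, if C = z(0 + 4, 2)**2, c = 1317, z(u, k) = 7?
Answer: -1268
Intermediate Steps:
C = 49 (C = 7**2 = 49)
C - c = 49 - 1*1317 = 49 - 1317 = -1268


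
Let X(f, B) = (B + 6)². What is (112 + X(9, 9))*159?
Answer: 53583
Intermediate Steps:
X(f, B) = (6 + B)²
(112 + X(9, 9))*159 = (112 + (6 + 9)²)*159 = (112 + 15²)*159 = (112 + 225)*159 = 337*159 = 53583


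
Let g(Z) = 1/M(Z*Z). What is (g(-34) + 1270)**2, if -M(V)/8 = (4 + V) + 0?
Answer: 138900343788801/86118400 ≈ 1.6129e+6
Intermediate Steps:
M(V) = -32 - 8*V (M(V) = -8*((4 + V) + 0) = -8*(4 + V) = -32 - 8*V)
g(Z) = 1/(-32 - 8*Z**2) (g(Z) = 1/(-32 - 8*Z*Z) = 1/(-32 - 8*Z**2))
(g(-34) + 1270)**2 = (-1/(32 + 8*(-34)**2) + 1270)**2 = (-1/(32 + 8*1156) + 1270)**2 = (-1/(32 + 9248) + 1270)**2 = (-1/9280 + 1270)**2 = (11785599/9280)**2 = 138900343788801/86118400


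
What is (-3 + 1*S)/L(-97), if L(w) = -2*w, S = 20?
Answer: 17/194 ≈ 0.087629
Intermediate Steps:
(-3 + 1*S)/L(-97) = (-3 + 1*20)/((-2*(-97))) = (-3 + 20)/194 = 17*(1/194) = 17/194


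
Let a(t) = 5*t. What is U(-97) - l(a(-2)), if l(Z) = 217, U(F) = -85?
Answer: -302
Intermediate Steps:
U(-97) - l(a(-2)) = -85 - 1*217 = -85 - 217 = -302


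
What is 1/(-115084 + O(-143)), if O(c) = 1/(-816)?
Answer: -816/93908545 ≈ -8.6893e-6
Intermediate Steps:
O(c) = -1/816
1/(-115084 + O(-143)) = 1/(-115084 - 1/816) = 1/(-93908545/816) = -816/93908545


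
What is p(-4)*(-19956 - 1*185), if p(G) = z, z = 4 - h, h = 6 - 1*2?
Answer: 0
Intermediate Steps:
h = 4 (h = 6 - 2 = 4)
z = 0 (z = 4 - 1*4 = 4 - 4 = 0)
p(G) = 0
p(-4)*(-19956 - 1*185) = 0*(-19956 - 1*185) = 0*(-19956 - 185) = 0*(-20141) = 0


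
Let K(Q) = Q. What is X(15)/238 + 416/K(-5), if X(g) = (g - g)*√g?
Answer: -416/5 ≈ -83.200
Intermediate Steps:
X(g) = 0 (X(g) = 0*√g = 0)
X(15)/238 + 416/K(-5) = 0/238 + 416/(-5) = 0*(1/238) + 416*(-⅕) = 0 - 416/5 = -416/5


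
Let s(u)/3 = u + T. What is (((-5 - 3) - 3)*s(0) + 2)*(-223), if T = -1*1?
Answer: -7805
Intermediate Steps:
T = -1
s(u) = -3 + 3*u (s(u) = 3*(u - 1) = 3*(-1 + u) = -3 + 3*u)
(((-5 - 3) - 3)*s(0) + 2)*(-223) = (((-5 - 3) - 3)*(-3 + 3*0) + 2)*(-223) = ((-8 - 3)*(-3 + 0) + 2)*(-223) = (-11*(-3) + 2)*(-223) = (33 + 2)*(-223) = 35*(-223) = -7805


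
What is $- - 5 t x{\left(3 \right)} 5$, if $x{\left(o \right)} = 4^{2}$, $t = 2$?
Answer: $800$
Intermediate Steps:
$x{\left(o \right)} = 16$
$- - 5 t x{\left(3 \right)} 5 = - \left(-5\right) 2 \cdot 16 \cdot 5 = - \left(-10\right) 16 \cdot 5 = - \left(-160\right) 5 = \left(-1\right) \left(-800\right) = 800$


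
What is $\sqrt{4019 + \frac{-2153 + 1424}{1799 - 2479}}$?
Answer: $\frac{\sqrt{464720330}}{340} \approx 63.404$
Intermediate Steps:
$\sqrt{4019 + \frac{-2153 + 1424}{1799 - 2479}} = \sqrt{4019 - \frac{729}{-680}} = \sqrt{4019 - - \frac{729}{680}} = \sqrt{4019 + \frac{729}{680}} = \sqrt{\frac{2733649}{680}} = \frac{\sqrt{464720330}}{340}$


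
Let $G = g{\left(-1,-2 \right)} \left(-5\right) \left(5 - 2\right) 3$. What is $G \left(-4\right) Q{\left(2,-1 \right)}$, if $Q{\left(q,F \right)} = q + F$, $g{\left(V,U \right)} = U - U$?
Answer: $0$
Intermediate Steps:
$g{\left(V,U \right)} = 0$
$G = 0$ ($G = 0 \left(-5\right) \left(5 - 2\right) 3 = 0 \cdot 3 \cdot 3 = 0 \cdot 9 = 0$)
$Q{\left(q,F \right)} = F + q$
$G \left(-4\right) Q{\left(2,-1 \right)} = 0 \left(-4\right) \left(-1 + 2\right) = 0 \cdot 1 = 0$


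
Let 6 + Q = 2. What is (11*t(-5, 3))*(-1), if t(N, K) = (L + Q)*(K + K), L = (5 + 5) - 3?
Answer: -198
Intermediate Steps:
Q = -4 (Q = -6 + 2 = -4)
L = 7 (L = 10 - 3 = 7)
t(N, K) = 6*K (t(N, K) = (7 - 4)*(K + K) = 3*(2*K) = 6*K)
(11*t(-5, 3))*(-1) = (11*(6*3))*(-1) = (11*18)*(-1) = 198*(-1) = -198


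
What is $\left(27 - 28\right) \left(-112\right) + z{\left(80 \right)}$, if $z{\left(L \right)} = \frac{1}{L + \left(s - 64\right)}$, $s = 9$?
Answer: $\frac{2801}{25} \approx 112.04$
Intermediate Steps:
$z{\left(L \right)} = \frac{1}{-55 + L}$ ($z{\left(L \right)} = \frac{1}{L + \left(9 - 64\right)} = \frac{1}{L - 55} = \frac{1}{-55 + L}$)
$\left(27 - 28\right) \left(-112\right) + z{\left(80 \right)} = \left(27 - 28\right) \left(-112\right) + \frac{1}{-55 + 80} = \left(-1\right) \left(-112\right) + \frac{1}{25} = 112 + \frac{1}{25} = \frac{2801}{25}$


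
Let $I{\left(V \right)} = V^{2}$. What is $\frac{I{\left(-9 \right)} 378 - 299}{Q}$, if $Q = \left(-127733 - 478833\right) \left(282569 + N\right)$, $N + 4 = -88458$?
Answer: $- \frac{30319}{117738706562} \approx -2.5751 \cdot 10^{-7}$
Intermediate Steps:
$N = -88462$ ($N = -4 - 88458 = -88462$)
$Q = -117738706562$ ($Q = \left(-127733 - 478833\right) \left(282569 - 88462\right) = \left(-606566\right) 194107 = -117738706562$)
$\frac{I{\left(-9 \right)} 378 - 299}{Q} = \frac{\left(-9\right)^{2} \cdot 378 - 299}{-117738706562} = \left(81 \cdot 378 - 299\right) \left(- \frac{1}{117738706562}\right) = \left(30618 - 299\right) \left(- \frac{1}{117738706562}\right) = 30319 \left(- \frac{1}{117738706562}\right) = - \frac{30319}{117738706562}$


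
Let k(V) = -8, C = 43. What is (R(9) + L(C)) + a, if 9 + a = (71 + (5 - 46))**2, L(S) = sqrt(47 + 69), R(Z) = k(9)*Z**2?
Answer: 243 + 2*sqrt(29) ≈ 253.77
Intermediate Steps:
R(Z) = -8*Z**2
L(S) = 2*sqrt(29) (L(S) = sqrt(116) = 2*sqrt(29))
a = 891 (a = -9 + (71 + (5 - 46))**2 = -9 + (71 - 41)**2 = -9 + 30**2 = -9 + 900 = 891)
(R(9) + L(C)) + a = (-8*9**2 + 2*sqrt(29)) + 891 = (-8*81 + 2*sqrt(29)) + 891 = (-648 + 2*sqrt(29)) + 891 = 243 + 2*sqrt(29)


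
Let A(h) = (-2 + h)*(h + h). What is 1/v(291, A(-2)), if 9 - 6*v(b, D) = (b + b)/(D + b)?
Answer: 614/727 ≈ 0.84457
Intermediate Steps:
A(h) = 2*h*(-2 + h) (A(h) = (-2 + h)*(2*h) = 2*h*(-2 + h))
v(b, D) = 3/2 - b/(3*(D + b)) (v(b, D) = 3/2 - (b + b)/(6*(D + b)) = 3/2 - 2*b/(6*(D + b)) = 3/2 - b/(3*(D + b)))
1/v(291, A(-2)) = 1/((7*291 + 9*(2*(-2)*(-2 - 2)))/(6*(2*(-2)*(-2 - 2) + 291))) = 1/((2037 + 9*(2*(-2)*(-4)))/(6*(2*(-2)*(-4) + 291))) = 1/((2037 + 9*16)/(6*(16 + 291))) = 1/((⅙)*(2037 + 144)/307) = 1/((⅙)*(1/307)*2181) = 1/(727/614) = 614/727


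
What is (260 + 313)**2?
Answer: 328329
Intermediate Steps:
(260 + 313)**2 = 573**2 = 328329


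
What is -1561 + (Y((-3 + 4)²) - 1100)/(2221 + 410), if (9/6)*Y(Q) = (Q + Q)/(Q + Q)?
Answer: -12324271/7893 ≈ -1561.4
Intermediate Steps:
Y(Q) = ⅔ (Y(Q) = 2*((Q + Q)/(Q + Q))/3 = 2*((2*Q)/((2*Q)))/3 = 2*((2*Q)*(1/(2*Q)))/3 = (⅔)*1 = ⅔)
-1561 + (Y((-3 + 4)²) - 1100)/(2221 + 410) = -1561 + (⅔ - 1100)/(2221 + 410) = -1561 - 3298/3/2631 = -1561 - 3298/3*1/2631 = -1561 - 3298/7893 = -12324271/7893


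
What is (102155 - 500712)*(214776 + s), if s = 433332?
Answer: -258307980156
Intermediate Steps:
(102155 - 500712)*(214776 + s) = (102155 - 500712)*(214776 + 433332) = -398557*648108 = -258307980156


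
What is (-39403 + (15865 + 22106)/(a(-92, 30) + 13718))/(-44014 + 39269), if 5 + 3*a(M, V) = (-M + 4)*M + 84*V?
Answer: 1372568398/165301565 ≈ 8.3034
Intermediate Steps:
a(M, V) = -5/3 + 28*V + M*(4 - M)/3 (a(M, V) = -5/3 + ((-M + 4)*M + 84*V)/3 = -5/3 + ((4 - M)*M + 84*V)/3 = -5/3 + (M*(4 - M) + 84*V)/3 = -5/3 + (84*V + M*(4 - M))/3 = -5/3 + (28*V + M*(4 - M)/3) = -5/3 + 28*V + M*(4 - M)/3)
(-39403 + (15865 + 22106)/(a(-92, 30) + 13718))/(-44014 + 39269) = (-39403 + (15865 + 22106)/((-5/3 + 28*30 - ⅓*(-92)² + (4/3)*(-92)) + 13718))/(-44014 + 39269) = (-39403 + 37971/((-5/3 + 840 - ⅓*8464 - 368/3) + 13718))/(-4745) = (-39403 + 37971/((-5/3 + 840 - 8464/3 - 368/3) + 13718))*(-1/4745) = (-39403 + 37971/(-6317/3 + 13718))*(-1/4745) = (-39403 + 37971/(34837/3))*(-1/4745) = (-39403 + 37971*(3/34837))*(-1/4745) = (-39403 + 113913/34837)*(-1/4745) = -1372568398/34837*(-1/4745) = 1372568398/165301565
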